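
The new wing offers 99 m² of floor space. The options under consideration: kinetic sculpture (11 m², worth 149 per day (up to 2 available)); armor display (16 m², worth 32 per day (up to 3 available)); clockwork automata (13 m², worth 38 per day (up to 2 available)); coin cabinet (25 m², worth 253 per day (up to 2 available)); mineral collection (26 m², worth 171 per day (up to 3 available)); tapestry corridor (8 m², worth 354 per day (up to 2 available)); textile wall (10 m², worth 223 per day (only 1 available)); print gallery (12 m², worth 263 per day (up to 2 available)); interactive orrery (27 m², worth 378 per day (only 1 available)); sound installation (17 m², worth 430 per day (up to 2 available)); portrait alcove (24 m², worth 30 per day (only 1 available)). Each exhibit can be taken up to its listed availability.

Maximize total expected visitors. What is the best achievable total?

Taking kinetic sculpture + 2×tapestry corridor + textile wall + 2×print gallery + 2×sound installation: 95 m² used, 2466 in expected visitors.
That's the maximum — no swap from here does better than 2466.

2466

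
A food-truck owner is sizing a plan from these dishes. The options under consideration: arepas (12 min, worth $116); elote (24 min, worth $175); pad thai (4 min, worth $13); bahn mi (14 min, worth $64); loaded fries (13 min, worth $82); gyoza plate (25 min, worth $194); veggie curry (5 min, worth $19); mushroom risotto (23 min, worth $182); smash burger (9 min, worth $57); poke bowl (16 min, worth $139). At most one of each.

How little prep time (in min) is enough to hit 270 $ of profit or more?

Look for the lowest-prep combination reaching 270.
Taking arepas + veggie curry + poke bowl gives 274 (≥ 270) for 33 min.
Any bundle with less than 33 min falls short of 270.

33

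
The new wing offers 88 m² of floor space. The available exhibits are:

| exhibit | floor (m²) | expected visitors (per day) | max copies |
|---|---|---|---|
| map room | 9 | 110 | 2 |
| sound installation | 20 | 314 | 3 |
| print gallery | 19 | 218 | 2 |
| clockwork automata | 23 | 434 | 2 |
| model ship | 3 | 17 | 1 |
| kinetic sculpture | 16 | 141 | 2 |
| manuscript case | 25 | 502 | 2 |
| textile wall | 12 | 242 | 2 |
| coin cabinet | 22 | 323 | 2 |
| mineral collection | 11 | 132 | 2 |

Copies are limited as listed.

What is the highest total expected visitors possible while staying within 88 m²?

1697

A density-first pass picks map room + model ship + 2×manuscript case + 2×textile wall — 1615 at 86 m².
Replace map room and textile wall with clockwork automata: the trade gains 82 net, giving 1697 at 88 m².
That's the maximum — no swap from here does better than 1697.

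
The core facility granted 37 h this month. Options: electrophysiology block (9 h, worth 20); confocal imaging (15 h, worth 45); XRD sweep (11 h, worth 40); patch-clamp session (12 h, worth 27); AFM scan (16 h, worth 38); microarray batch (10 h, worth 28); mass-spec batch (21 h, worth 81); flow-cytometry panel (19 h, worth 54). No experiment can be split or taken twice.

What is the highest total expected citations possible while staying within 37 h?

By expected citations per h: mass-spec batch 3.86, XRD sweep 3.64, confocal imaging 3.00, flow-cytometry panel 2.84 lead.
Filling by ratio: XRD sweep + mass-spec batch for 121, with 5 h left unused.
Dropping XRD sweep frees 11 h; slotting in confocal imaging (15 h) lifts the total to 126 at 36 h.
Runner-up XRD sweep + mass-spec batch tops out at 121.

126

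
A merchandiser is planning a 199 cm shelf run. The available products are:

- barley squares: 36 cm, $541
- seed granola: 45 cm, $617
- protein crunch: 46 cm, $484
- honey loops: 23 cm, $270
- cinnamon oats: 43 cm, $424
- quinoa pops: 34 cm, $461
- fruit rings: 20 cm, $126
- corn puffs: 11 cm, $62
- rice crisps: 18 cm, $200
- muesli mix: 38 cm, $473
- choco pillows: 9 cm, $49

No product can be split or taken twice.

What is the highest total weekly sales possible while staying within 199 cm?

By weekly sales per cm: barley squares 15.03, seed granola 13.71, quinoa pops 13.56, muesli mix 12.45 lead.
Taking the top-ratio products first gives barley squares + seed granola + honey loops + quinoa pops + rice crisps + muesli mix for 2562 (194 cm).
The 41 cm tied up in honey loops and rice crisps is better spent on protein crunch — total rises to 2576 (199 cm).
Next best is barley squares + seed granola + honey loops + quinoa pops + rice crisps + muesli mix at 2562 (194 cm) — short by 14.

2576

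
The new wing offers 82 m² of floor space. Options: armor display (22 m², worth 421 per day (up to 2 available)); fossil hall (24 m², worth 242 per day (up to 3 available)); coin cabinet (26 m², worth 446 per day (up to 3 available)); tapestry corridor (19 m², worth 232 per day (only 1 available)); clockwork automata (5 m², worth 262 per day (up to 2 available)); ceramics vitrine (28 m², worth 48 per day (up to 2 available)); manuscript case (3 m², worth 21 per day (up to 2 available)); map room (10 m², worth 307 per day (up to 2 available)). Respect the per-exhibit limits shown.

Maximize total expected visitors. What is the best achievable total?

Taking the top-ratio exhibits first gives 2×armor display + 2×clockwork automata + 2×manuscript case + 2×map room for 2022 (80 m²).
The 50 m² tied up in 2×armor display and 2×manuscript case is better spent on 2×coin cabinet — total rises to 2030 (82 m²).
Nothing else within 82 m² beats 2030.

2030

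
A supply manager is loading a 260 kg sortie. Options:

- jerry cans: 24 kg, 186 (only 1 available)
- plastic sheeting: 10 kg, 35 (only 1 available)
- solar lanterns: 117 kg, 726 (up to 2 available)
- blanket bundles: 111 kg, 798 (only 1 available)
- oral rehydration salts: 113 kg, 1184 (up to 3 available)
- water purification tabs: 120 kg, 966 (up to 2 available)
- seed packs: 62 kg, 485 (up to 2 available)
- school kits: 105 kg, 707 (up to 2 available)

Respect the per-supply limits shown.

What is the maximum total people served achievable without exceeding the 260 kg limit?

Best packing: jerry cans + plastic sheeting + 2×oral rehydration salts — 260 kg, 2589 total.
That's the maximum — no swap from here does better than 2589.

2589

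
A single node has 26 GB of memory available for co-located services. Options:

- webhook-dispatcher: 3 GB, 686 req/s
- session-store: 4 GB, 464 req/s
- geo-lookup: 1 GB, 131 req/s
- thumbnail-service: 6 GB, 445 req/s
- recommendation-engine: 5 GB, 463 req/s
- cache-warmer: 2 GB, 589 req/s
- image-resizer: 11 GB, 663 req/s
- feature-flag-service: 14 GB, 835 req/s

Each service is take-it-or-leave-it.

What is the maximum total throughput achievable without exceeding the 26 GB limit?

2996

Ranking by ratio (throughput/GB): cache-warmer 294.50, webhook-dispatcher 228.67, geo-lookup 131.00.
Filling by ratio: webhook-dispatcher + session-store + geo-lookup + thumbnail-service + recommendation-engine + cache-warmer for 2778, with 5 GB left unused.
Replace thumbnail-service with image-resizer: the trade gains 218 net, giving 2996 at 26 GB.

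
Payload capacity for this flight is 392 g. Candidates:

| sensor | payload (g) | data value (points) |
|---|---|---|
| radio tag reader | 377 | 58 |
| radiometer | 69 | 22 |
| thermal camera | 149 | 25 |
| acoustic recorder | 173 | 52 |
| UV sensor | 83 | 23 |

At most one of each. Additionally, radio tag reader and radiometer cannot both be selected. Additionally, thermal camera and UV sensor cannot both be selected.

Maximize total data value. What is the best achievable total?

Greedy by ratio would take radiometer + acoustic recorder + UV sensor: 325 g used, total 97.
Dropping UV sensor frees 83 g; slotting in thermal camera (149 g) lifts the total to 99 at 391 g.

99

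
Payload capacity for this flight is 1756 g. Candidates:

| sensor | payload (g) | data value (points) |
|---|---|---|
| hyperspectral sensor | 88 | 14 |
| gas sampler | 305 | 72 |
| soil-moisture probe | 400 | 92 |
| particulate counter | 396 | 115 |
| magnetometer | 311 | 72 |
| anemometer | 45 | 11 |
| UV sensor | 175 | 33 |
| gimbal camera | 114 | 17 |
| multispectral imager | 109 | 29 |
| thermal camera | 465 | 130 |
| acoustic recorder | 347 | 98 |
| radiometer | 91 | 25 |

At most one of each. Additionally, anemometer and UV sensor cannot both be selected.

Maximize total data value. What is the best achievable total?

471

Soil-moisture probe + particulate counter + anemometer + thermal camera + acoustic recorder + radiometer uses 1744 of the 1756 g and totals 471.
The closest alternative, hyperspectral sensor + gas sampler + particulate counter + anemometer + multispectral imager + thermal camera + acoustic recorder, reaches only 469.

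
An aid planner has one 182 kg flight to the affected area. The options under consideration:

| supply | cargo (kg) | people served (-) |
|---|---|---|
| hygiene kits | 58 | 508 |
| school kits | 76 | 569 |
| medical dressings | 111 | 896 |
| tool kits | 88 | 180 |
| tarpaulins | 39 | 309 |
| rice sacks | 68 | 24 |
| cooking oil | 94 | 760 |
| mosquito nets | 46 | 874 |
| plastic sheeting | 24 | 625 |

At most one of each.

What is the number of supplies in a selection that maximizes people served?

3

Best achievable people served is 2395.
medical dressings + mosquito nets + plastic sheeting hits 2395 at 181 kg.
All optima have 3 supplies.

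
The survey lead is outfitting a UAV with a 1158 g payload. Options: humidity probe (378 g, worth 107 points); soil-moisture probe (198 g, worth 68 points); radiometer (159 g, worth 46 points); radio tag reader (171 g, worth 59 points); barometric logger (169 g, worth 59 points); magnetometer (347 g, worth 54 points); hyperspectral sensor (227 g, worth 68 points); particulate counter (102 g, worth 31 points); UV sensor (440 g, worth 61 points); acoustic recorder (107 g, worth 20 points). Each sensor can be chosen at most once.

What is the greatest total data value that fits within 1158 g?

361

By data value per g: barometric logger 0.35, radio tag reader 0.35, soil-moisture probe 0.34, particulate counter 0.30 lead.
A density-first pass picks soil-moisture probe + radiometer + radio tag reader + barometric logger + hyperspectral sensor + particulate counter + acoustic recorder — 351 at 1133 g.
Dropping radiometer and particulate counter and acoustic recorder frees 368 g; slotting in humidity probe (378 g) lifts the total to 361 at 1143 g.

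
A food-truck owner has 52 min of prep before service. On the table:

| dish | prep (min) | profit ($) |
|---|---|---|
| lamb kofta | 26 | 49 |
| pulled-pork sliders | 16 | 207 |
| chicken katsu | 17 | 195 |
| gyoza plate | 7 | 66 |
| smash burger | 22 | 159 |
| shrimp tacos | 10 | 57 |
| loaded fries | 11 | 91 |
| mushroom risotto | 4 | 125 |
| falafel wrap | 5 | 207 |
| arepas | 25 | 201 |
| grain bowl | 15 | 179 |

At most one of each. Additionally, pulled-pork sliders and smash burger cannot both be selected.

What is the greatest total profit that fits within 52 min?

Ranking by ratio (profit/min): falafel wrap 41.40, mushroom risotto 31.25, pulled-pork sliders 12.94.
Filling by ratio: pulled-pork sliders + gyoza plate + mushroom risotto + falafel wrap + grain bowl for 784, with 5 min left unused.
Dropping gyoza plate frees 7 min; slotting in loaded fries (11 min) lifts the total to 809 at 51 min.
The closest alternative, pulled-pork sliders + chicken katsu + gyoza plate + mushroom risotto + falafel wrap, reaches only 800.

809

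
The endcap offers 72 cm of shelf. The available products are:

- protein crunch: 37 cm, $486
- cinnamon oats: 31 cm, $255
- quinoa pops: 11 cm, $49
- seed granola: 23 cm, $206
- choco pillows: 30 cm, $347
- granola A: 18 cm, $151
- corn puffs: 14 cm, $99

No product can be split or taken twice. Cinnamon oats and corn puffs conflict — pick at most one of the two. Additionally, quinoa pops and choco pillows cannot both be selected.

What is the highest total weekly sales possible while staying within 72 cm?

833

Ranking by ratio (weekly sales/cm): protein crunch 13.14, choco pillows 11.57, seed granola 8.96.
Best packing: protein crunch + choco pillows — 67 cm, 833 total.
Next best is protein crunch + cinnamon oats at 741 (68 cm) — short by 92.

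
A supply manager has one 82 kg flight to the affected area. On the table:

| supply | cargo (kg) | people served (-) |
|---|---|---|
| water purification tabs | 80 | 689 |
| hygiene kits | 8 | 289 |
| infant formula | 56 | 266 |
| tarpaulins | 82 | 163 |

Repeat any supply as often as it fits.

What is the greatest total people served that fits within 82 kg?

2890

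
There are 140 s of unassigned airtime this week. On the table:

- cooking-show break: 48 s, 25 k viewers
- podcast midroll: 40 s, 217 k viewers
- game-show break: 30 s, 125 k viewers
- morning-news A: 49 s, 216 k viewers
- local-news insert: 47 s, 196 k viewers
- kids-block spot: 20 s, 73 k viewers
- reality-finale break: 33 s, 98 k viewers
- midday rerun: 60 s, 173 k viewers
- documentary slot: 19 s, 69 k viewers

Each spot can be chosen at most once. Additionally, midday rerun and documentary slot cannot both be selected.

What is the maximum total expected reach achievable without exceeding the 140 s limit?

631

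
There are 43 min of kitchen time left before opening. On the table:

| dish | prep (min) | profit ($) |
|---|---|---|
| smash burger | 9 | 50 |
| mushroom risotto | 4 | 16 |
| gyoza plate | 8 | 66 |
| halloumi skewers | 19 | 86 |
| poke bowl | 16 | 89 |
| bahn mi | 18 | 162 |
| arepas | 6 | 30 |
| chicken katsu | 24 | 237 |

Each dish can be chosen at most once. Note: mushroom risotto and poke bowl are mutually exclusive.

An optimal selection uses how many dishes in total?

The maximum profit within 43 min is 399.
For example bahn mi + chicken katsu achieves it, using 42 min.
Every optimal selection uses 2 dishes.

2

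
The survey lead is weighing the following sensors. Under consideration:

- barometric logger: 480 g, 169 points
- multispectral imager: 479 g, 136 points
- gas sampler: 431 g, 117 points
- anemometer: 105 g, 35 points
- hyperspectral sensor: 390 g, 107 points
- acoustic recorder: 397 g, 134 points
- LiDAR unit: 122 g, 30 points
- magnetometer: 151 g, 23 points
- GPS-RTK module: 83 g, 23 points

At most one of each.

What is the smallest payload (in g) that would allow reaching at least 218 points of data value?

Need the lightest bundle worth ≥ 218.
barometric logger + anemometer + GPS-RTK module reaches 227 using 668 g.
Any bundle with less than 668 g falls short of 218.

668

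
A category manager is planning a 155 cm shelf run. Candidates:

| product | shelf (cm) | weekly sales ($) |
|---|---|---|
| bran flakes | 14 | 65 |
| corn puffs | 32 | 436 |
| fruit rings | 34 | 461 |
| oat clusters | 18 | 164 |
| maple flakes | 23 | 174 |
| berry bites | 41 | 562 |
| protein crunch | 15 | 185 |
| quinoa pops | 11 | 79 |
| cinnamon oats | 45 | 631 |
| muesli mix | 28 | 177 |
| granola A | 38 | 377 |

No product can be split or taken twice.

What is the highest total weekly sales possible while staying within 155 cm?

2090

The ratio ordering already packs tightly: corn puffs + fruit rings + berry bites + cinnamon oats, 152 cm, 2090.
No other feasible combination exceeds 2090.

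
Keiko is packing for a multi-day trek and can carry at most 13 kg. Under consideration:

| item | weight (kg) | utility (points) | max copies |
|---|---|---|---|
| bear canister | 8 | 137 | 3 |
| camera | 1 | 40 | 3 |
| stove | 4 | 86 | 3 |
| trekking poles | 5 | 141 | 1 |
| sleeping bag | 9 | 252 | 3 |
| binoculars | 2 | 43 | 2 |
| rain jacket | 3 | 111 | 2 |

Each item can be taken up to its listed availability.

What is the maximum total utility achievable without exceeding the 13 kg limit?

443

Greedy by ratio would take 3×camera + stove + 2×rain jacket: 13 kg used, total 428.
Replace camera and stove with trekking poles: the trade gains 15 net, giving 443 at 13 kg.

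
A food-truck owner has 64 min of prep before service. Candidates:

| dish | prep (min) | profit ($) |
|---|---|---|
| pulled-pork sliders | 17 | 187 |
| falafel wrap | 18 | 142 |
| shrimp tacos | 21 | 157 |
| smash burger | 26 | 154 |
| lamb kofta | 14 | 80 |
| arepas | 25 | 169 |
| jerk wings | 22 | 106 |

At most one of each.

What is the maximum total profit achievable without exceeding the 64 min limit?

Density check — pulled-pork sliders 11.00, falafel wrap 7.89, shrimp tacos 7.48 are the best per min.
Taking the top-ratio dishes first gives pulled-pork sliders + falafel wrap + shrimp tacos for 486 (56 min).
Replace falafel wrap with arepas: the trade gains 27 net, giving 513 at 63 min.

513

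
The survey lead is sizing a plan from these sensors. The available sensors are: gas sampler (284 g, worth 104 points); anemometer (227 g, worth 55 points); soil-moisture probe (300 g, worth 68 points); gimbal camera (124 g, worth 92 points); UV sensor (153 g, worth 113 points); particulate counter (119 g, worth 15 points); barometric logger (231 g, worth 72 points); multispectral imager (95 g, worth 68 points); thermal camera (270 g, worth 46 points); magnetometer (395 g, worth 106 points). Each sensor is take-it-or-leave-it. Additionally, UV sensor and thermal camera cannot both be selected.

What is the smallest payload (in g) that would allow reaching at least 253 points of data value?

372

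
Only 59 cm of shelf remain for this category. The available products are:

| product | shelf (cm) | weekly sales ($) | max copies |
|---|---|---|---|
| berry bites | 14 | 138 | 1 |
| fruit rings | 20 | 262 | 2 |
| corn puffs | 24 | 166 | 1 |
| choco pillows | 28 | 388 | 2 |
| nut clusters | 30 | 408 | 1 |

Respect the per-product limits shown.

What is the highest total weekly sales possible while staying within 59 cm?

796

The ratio heuristic lands on 2×choco pillows (776) but leaves 3 cm idle.
Dropping choco pillows frees 28 cm; slotting in nut clusters (30 cm) lifts the total to 796 at 58 cm.
No other feasible combination exceeds 796.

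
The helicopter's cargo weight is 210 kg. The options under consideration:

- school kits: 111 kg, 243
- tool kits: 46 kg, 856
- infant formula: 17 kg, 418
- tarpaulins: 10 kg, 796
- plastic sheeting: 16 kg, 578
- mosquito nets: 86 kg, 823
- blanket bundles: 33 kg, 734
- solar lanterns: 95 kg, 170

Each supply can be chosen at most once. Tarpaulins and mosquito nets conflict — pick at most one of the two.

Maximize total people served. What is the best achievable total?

Tool kits + infant formula + plastic sheeting + mosquito nets + blanket bundles uses 198 of the 210 kg and totals 3409.

3409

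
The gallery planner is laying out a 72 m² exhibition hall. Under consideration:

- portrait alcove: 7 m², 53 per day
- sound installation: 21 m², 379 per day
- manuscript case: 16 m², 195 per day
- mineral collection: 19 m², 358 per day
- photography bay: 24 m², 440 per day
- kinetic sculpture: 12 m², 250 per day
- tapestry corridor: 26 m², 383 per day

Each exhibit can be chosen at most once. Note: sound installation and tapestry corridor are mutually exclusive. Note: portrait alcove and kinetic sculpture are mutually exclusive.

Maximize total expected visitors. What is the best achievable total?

1243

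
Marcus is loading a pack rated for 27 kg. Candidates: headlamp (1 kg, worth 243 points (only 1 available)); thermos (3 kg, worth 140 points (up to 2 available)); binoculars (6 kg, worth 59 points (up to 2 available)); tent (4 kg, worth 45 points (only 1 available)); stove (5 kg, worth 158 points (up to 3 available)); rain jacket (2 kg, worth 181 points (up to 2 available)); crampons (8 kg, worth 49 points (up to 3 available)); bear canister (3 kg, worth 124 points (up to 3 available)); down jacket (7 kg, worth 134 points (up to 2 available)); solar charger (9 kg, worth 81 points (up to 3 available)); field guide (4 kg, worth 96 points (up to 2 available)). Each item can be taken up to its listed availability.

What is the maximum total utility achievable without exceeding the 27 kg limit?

1449

Greedy by ratio would take headlamp + 2×thermos + stove + 2×rain jacket + 3×bear canister: 25 kg used, total 1415.
Replace bear canister with stove: the trade gains 34 net, giving 1449 at 27 kg.
That's the maximum — no swap from here does better than 1449.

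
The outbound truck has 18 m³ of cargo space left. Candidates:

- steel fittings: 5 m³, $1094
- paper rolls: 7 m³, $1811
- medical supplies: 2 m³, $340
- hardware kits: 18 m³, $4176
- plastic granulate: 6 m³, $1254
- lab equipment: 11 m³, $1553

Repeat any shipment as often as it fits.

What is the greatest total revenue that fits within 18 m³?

4302

By revenue per m³: paper rolls 258.71, hardware kits 232.00, steel fittings 218.80, plastic granulate 209.00 lead.
The ratio ordering already packs tightly: 2×paper rolls + 2×medical supplies, 18 m³, 4302.
Every other selection either busts 18 m³ or fails to beat 4302.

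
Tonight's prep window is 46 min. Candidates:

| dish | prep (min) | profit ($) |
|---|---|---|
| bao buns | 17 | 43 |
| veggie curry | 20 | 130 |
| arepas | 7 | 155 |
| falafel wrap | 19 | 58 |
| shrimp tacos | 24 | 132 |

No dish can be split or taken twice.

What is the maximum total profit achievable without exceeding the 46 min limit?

343

By profit per min: arepas 22.14, veggie curry 6.50, shrimp tacos 5.50, falafel wrap 3.05 lead.
Veggie curry + arepas + falafel wrap uses 46 of the 46 min and totals 343.
An exhaustive check of the 32 subsets confirms 343.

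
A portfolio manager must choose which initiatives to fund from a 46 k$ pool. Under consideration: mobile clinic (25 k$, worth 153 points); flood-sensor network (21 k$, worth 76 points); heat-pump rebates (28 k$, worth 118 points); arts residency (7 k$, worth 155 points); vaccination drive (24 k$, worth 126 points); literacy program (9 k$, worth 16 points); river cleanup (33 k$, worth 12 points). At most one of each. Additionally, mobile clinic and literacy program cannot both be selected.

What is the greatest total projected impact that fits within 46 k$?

Best packing: mobile clinic + arts residency — 32 k$, 308 total.
The closest alternative, arts residency + vaccination drive + literacy program, reaches only 297.

308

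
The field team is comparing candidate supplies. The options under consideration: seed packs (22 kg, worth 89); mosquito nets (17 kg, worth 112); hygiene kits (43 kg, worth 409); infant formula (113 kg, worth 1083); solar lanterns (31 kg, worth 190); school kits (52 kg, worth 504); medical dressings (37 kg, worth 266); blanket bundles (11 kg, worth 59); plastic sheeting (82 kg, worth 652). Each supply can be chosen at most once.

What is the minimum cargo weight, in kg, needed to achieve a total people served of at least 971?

106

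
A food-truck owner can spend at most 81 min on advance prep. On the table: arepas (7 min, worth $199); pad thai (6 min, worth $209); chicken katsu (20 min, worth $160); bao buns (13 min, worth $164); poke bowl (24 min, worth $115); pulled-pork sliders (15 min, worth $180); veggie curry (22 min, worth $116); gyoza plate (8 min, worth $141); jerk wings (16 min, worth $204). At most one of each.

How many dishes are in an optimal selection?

6

Optimal total is 1116.
arepas + pad thai + chicken katsu + bao buns + pulled-pork sliders + jerk wings hits 1116 at 77 min.
Any selection reaching 1116 contains exactly 6 dishes.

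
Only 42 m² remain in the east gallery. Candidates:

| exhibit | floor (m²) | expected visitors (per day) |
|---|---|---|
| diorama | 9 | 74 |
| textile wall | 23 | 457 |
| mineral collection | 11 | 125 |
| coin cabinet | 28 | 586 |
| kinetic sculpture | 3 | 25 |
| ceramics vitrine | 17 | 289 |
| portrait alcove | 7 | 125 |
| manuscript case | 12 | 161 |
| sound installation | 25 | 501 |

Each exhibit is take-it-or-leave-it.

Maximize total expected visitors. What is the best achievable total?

790

By expected visitors per m²: coin cabinet 20.93, sound installation 20.04, textile wall 19.87, portrait alcove 17.86 lead.
Taking the top-ratio exhibits first gives coin cabinet + kinetic sculpture + portrait alcove for 736 (38 m²).
But ceramics vitrine + sound installation fits in 42 m² and reaches 790.
That's the maximum — no swap from here does better than 790.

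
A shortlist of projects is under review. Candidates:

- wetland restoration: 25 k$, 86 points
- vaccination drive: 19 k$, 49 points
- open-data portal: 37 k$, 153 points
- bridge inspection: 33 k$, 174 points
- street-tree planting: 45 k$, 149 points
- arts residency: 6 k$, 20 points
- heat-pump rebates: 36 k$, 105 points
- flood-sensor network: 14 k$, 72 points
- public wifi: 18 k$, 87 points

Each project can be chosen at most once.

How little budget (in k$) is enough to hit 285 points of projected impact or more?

Minimise k$ subject to total projected impact ≥ 285.
bridge inspection + flood-sensor network + public wifi reaches 333 using 65 k$.
Below 65 k$ the best achievable stays under 285.

65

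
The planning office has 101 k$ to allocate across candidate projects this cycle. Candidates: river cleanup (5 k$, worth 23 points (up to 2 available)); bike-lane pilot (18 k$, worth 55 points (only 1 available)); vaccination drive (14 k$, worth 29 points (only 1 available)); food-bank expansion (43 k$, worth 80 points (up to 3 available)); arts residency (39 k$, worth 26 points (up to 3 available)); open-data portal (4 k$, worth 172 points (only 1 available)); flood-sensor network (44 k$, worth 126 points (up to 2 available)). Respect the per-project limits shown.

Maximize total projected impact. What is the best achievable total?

By projected impact per k$: open-data portal 43.00, river cleanup 4.60, bike-lane pilot 3.06, flood-sensor network 2.86 lead.
Greedy by ratio would take 2×river cleanup + bike-lane pilot + vaccination drive + open-data portal + flood-sensor network: 90 k$ used, total 428.
Replace river cleanup and bike-lane pilot and vaccination drive with flood-sensor network: the trade gains 19 net, giving 447 at 97 k$.
The spare 4 k$ is too small for any remaining project, and no exchange beats 447.

447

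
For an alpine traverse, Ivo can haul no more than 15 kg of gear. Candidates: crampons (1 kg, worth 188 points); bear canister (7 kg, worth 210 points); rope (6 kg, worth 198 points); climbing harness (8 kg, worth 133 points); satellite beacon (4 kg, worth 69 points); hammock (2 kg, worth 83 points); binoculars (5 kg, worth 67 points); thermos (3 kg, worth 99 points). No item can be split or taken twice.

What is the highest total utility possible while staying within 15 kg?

596

Density check — crampons 188.00, hammock 41.50, rope 33.00 are the best per kg.
Taking the top-ratio items first gives crampons + rope + hammock + thermos for 568 (12 kg).
Replace hammock and thermos with bear canister: the trade gains 28 net, giving 596 at 14 kg.
Every other selection either busts 15 kg or fails to beat 596.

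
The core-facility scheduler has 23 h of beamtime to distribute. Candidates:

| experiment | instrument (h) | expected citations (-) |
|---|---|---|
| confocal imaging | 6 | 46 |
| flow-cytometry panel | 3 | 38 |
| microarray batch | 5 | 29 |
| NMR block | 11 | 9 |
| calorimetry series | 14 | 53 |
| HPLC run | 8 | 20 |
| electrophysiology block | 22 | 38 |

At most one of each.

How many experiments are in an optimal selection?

Best achievable expected citations is 137.
For example confocal imaging + flow-cytometry panel + calorimetry series achieves it, using 23 h.
Every optimal selection uses 3 experiments.

3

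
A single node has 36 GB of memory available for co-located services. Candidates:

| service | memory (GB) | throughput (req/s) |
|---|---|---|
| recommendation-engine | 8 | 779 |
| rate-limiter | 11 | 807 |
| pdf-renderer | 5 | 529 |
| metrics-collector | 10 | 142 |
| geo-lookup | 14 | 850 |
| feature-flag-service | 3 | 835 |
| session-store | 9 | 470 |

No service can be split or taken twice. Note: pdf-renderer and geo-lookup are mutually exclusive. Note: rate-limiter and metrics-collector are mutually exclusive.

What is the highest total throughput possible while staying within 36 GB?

Ranking by ratio (throughput/GB): feature-flag-service 278.33, pdf-renderer 105.80, recommendation-engine 97.38.
Best packing: recommendation-engine + rate-limiter + pdf-renderer + feature-flag-service + session-store — 36 GB, 3420 total.
Next best is recommendation-engine + rate-limiter + geo-lookup + feature-flag-service at 3271 (36 GB) — short by 149.

3420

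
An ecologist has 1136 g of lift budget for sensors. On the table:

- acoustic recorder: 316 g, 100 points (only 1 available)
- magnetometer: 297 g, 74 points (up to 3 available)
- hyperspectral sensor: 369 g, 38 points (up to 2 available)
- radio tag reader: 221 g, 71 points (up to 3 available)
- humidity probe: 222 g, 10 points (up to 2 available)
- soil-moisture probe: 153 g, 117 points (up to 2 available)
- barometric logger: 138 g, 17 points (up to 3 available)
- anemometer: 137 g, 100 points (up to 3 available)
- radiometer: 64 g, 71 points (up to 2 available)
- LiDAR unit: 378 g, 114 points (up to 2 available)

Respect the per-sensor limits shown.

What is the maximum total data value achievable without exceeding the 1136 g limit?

Best packing: radio tag reader + 2×soil-moisture probe + 3×anemometer + 2×radiometer — 1066 g, 747 total.
That's the maximum — no swap from here does better than 747.

747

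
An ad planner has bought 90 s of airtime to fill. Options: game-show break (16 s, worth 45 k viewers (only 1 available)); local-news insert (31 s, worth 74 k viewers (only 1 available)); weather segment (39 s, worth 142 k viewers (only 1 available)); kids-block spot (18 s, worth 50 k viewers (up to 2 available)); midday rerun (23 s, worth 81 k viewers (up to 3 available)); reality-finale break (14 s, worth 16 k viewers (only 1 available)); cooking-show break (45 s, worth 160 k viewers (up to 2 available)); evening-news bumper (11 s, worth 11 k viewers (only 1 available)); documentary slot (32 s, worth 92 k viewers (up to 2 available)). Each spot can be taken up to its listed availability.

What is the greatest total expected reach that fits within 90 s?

Taking the top-ratio spots first gives weather segment + cooking-show break for 302 (84 s).
The 39 s tied up in weather segment is better spent on cooking-show break — total rises to 320 (90 s).
Every other selection either busts 90 s or exceeds an availability limit or fails to beat 320.

320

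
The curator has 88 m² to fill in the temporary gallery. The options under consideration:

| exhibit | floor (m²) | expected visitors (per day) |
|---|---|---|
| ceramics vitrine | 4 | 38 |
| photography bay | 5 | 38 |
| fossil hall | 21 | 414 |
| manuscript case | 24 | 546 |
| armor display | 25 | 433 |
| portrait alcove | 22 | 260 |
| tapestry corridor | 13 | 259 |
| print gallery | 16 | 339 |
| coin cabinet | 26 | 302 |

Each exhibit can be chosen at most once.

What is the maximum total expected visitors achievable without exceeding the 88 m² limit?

1732

Filling by ratio: ceramics vitrine + photography bay + fossil hall + manuscript case + tapestry corridor + print gallery for 1634, with 5 m² left unused.
The 22 m² tied up in ceramics vitrine and photography bay and tapestry corridor is better spent on armor display — total rises to 1732 (86 m²).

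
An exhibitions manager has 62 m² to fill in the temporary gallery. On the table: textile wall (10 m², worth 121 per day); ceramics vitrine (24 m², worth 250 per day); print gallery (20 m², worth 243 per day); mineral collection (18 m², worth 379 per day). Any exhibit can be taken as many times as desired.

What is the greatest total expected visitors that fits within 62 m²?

3×mineral collection uses 54 of the 62 m² and totals 1137.

1137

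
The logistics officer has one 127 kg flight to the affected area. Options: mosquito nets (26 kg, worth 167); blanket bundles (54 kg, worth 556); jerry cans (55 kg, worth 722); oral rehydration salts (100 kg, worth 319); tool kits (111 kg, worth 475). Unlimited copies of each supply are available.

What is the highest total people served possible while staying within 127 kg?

By people served per kg: jerry cans 13.13, blanket bundles 10.30, mosquito nets 6.42, tool kits 4.28 lead.
Best packing: 2×jerry cans — 110 kg, 1444 total.

1444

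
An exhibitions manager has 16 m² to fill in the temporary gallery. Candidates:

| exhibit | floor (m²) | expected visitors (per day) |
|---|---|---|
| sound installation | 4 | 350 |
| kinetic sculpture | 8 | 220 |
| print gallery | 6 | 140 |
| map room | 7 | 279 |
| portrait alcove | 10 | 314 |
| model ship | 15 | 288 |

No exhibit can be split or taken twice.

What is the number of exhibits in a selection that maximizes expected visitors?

2

Best achievable expected visitors is 664.
One optimal bundle: sound installation + portrait alcove (14 m²).
Every optimal selection uses 2 exhibits.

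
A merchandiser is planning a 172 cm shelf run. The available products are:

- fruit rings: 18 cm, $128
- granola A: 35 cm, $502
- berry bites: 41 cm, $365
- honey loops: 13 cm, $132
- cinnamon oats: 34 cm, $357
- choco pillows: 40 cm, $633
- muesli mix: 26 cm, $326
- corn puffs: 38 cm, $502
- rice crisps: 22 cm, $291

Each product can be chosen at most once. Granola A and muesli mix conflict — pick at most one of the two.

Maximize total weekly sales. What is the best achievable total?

2285

Granola A + cinnamon oats + choco pillows + corn puffs + rice crisps uses 169 of the 172 cm and totals 2285.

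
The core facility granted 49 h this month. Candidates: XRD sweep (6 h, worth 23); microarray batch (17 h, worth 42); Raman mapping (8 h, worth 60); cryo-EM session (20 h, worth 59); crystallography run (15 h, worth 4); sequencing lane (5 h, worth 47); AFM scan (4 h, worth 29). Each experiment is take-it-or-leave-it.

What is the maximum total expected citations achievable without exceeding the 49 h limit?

218

Ranking by ratio (expected citations/h): sequencing lane 9.40, Raman mapping 7.50, AFM scan 7.25.
Taking XRD sweep + Raman mapping + cryo-EM session + sequencing lane + AFM scan: 43 h used, 218 in expected citations.
Nothing else within 49 h beats 218.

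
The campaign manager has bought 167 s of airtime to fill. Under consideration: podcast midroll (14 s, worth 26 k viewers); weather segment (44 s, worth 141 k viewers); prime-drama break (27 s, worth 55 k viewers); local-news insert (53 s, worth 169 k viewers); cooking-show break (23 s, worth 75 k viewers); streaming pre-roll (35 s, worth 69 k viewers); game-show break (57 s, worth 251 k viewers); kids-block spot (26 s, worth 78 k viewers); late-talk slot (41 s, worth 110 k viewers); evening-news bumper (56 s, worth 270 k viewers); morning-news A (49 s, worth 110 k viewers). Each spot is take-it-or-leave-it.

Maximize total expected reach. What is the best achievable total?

690

Density check — evening-news bumper 4.82, game-show break 4.40, cooking-show break 3.26 are the best per s.
Filling by ratio: cooking-show break + game-show break + kids-block spot + evening-news bumper for 674, with 5 s left unused.
The 49 s tied up in cooking-show break and kids-block spot is better spent on local-news insert — total rises to 690 (166 s).
No other feasible combination exceeds 690.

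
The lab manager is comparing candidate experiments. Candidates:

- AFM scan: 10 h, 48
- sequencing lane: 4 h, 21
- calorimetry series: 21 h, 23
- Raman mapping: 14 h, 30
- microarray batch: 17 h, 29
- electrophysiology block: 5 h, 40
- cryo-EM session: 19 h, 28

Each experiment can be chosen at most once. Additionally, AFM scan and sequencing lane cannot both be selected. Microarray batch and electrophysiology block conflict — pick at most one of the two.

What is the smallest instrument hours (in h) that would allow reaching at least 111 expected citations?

29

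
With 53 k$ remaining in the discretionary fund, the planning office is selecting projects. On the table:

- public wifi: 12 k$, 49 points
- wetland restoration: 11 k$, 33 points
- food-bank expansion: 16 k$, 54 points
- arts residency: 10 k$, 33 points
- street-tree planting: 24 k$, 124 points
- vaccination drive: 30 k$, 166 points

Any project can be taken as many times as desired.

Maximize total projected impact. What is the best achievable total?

By projected impact per k$: vaccination drive 5.53, street-tree planting 5.17, public wifi 4.08 lead.
Best packing: public wifi + wetland restoration + vaccination drive — 53 k$, 248 total.

248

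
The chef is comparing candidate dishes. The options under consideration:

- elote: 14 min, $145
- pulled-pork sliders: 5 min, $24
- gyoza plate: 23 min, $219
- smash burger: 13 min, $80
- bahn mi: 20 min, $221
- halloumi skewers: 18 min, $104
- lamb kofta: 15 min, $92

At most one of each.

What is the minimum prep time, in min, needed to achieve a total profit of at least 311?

34

Minimise min subject to total profit ≥ 311.
elote + bahn mi reaches 366 using 34 min.
No combination under 34 min hits 311.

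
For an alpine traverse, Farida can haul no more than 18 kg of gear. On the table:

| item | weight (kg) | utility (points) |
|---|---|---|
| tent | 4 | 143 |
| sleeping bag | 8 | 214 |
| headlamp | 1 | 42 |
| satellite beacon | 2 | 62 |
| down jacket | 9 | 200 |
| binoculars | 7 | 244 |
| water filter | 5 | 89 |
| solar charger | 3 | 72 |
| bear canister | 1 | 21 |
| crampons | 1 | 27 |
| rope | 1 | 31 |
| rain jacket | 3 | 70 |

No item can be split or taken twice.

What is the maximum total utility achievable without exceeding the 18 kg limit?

594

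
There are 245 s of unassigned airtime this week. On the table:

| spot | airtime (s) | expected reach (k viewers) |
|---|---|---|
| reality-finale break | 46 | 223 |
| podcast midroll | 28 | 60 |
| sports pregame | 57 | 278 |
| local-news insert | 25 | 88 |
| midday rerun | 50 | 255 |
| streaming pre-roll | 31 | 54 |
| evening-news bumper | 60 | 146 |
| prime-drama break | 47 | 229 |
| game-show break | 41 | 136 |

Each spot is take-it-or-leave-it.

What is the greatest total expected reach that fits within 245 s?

Filling by ratio: reality-finale break + sports pregame + local-news insert + midday rerun + prime-drama break for 1073, with 20 s left unused.
Dropping local-news insert frees 25 s; slotting in game-show break (41 s) lifts the total to 1121 at 241 s.
Next best is reality-finale break + sports pregame + local-news insert + midday rerun + prime-drama break at 1073 (225 s) — short by 48.

1121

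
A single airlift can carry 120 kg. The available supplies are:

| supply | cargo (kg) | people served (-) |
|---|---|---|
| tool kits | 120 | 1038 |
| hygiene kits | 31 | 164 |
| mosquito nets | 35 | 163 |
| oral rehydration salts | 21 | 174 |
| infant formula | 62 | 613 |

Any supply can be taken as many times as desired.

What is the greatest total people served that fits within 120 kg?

Taking the top-ratio supplies first gives 2×oral rehydration salts + infant formula for 961 (104 kg).
The 104 kg tied up in 2×oral rehydration salts and infant formula is better spent on tool kits — total rises to 1038 (120 kg).
Every other selection either busts 120 kg or fails to beat 1038.

1038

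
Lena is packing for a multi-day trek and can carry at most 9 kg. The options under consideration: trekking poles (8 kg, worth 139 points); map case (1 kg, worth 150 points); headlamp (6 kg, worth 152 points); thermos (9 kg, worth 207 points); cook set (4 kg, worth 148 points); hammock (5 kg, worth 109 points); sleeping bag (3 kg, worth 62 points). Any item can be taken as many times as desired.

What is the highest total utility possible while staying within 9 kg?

The ratio ordering already packs tightly: 9×map case, 9 kg, 1350.

1350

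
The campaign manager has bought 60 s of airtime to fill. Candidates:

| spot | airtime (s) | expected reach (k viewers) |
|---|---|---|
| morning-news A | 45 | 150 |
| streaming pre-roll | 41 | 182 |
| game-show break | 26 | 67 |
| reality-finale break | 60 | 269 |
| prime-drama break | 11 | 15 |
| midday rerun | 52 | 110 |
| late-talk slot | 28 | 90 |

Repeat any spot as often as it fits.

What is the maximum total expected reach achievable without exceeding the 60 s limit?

269

Density check — reality-finale break 4.48, streaming pre-roll 4.44, morning-news A 3.33 are the best per s.
Best packing: reality-finale break — 60 s, 269 total.
Nothing else within 60 s beats 269.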